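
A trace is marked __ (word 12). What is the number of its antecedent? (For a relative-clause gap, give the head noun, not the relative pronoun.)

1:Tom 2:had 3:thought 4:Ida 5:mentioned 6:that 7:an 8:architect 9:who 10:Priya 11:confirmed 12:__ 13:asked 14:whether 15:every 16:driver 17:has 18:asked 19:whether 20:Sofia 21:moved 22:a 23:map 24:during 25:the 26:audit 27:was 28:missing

8

The gap at 12 is the subject of "asked", inside a relative clause.
The relative pronoun is "who" (word 9); it is bound by the head noun immediately before it.
Its filler is the head noun "architect", at word 8.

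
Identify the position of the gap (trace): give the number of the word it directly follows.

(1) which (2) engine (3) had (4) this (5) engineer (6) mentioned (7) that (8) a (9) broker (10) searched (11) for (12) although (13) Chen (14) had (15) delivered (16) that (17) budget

11

The displaced element is "which engine" (word 2).
It is linked across 1 clause boundary (that).
It functions as the object of the preposition "for" of "searched", so the gap sits immediately after word 11 ("for").
Base order: This engineer had mentioned that a broker searched for which engine although Chen had delivered that budget.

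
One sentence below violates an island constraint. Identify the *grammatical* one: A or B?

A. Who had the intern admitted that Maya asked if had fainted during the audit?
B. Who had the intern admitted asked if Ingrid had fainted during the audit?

B

In A, the wh-phrase is extracted from inside a wh-island (introduced by "if"), which blocks movement.
In B, the extraction path crosses only that-complement boundaries, which are transparent.
So B is grammatical.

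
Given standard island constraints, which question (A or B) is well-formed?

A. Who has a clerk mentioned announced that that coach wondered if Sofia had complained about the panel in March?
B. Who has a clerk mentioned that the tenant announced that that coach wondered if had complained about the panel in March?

A

In B, the wh-phrase is extracted from inside a wh-island (introduced by "if"), which blocks movement.
In A, the extraction path crosses only that-complement boundaries, which are transparent.
So A is grammatical.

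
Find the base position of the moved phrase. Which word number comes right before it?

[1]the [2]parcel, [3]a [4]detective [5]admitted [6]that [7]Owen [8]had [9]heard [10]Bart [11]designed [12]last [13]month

11

The displaced element is "the parcel" (word 2).
It is linked across 2 clause boundaries (that → Ø).
It functions as the direct object of "designed", so the gap sits immediately after word 11 ("designed").
Base order: A detective admitted that Owen had heard Bart designed the parcel last month.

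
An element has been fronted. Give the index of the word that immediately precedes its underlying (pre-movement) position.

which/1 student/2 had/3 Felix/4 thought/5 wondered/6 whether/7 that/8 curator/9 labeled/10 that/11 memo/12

The displaced element is "which student" (word 2).
It is linked across 1 clause boundary (Ø).
It functions as the subject of "wondered", so the gap sits immediately after word 5 ("thought").
Base order: Felix had thought that which student wondered whether that curator labeled that memo.

5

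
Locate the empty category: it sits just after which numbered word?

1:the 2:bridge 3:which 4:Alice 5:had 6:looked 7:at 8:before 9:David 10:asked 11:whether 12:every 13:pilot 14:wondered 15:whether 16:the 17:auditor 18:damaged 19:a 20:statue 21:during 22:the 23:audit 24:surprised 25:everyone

The displaced element is "the bridge" (word 2).
It functions as the object of the preposition "at" of "looked", so the gap sits immediately after word 7 ("at").
Base order: Alice had looked at the bridge before David asked whether every pilot wondered whether the auditor damaged a statue during the audit.

7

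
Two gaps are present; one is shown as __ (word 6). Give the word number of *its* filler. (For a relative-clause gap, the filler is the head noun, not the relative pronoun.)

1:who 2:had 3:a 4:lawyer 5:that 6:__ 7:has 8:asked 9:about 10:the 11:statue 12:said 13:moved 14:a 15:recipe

4

The marked gap is inside the relative clause, the subject of "asked".
Its filler is the head noun "lawyer" (via "that"), at word 4.
(The other dependency links word 1 to a gap after word 12.)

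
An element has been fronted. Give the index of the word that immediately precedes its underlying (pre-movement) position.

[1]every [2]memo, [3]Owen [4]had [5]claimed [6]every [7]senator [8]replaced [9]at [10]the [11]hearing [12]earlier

The displaced element is "every memo" (word 2).
It is linked across 1 clause boundary (Ø).
It functions as the direct object of "replaced", so the gap sits immediately after word 8 ("replaced").
Base order: Owen had claimed every senator replaced every memo at the hearing earlier.

8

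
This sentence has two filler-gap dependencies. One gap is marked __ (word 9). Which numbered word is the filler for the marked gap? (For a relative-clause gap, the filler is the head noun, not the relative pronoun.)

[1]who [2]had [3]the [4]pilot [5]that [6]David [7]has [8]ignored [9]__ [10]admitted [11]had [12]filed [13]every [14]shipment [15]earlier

4

The marked gap is inside the relative clause, the direct object of "ignored".
Its filler is the head noun "pilot" (via "that"), at word 4.
(The other dependency links word 1 to a gap after word 10.)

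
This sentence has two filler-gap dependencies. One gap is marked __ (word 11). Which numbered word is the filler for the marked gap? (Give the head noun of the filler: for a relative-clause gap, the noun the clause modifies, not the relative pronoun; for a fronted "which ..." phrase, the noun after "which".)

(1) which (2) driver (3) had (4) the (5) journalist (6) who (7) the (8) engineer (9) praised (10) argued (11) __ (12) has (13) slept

The marked gap is the subject of "slept".
Its filler is the fronted wh-phrase "which driver", at word 2.
(The other dependency links word 5 to a gap after word 9.)

2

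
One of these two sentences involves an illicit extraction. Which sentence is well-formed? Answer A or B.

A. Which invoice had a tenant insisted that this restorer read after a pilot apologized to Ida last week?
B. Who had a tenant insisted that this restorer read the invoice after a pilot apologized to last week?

A

In B, the wh-phrase is extracted from inside an adjunct island (introduced by "after"), which blocks movement.
In A, the extraction path crosses only that-complement boundaries, which are transparent.
So A is grammatical.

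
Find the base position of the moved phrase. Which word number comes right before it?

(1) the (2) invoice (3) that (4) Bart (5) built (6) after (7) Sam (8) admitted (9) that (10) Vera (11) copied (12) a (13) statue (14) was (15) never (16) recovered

5

The displaced element is "the invoice" (word 2).
It functions as the direct object of "built", so the gap sits immediately after word 5 ("built").
Base order: Bart built the invoice after Sam admitted that Vera copied a statue.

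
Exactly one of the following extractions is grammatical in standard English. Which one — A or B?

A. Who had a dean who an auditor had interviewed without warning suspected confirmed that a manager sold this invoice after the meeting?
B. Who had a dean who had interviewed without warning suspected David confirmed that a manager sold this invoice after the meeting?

A

In B, the wh-phrase is extracted from inside a complex-NP island (relative clause) (introduced by "who"), which blocks movement.
In A, the extraction path crosses only that-complement boundaries, which are transparent.
So A is grammatical.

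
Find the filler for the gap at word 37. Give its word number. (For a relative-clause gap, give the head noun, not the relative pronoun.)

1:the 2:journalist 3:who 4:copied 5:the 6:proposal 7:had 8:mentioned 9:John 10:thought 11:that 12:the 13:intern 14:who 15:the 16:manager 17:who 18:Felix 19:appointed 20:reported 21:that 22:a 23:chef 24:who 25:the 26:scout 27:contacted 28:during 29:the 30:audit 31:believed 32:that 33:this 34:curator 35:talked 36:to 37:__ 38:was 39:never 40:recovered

13

The gap at 37 is the prepositional object of "talked", inside a relative clause.
The relative pronoun is "who" (word 14); it is bound by the head noun immediately before it.
Its filler is the head noun "intern", at word 13.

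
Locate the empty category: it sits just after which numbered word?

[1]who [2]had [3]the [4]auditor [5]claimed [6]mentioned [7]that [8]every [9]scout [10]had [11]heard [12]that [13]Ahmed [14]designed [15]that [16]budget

The displaced element is "who" (word 1).
It is linked across 1 clause boundary (Ø).
It functions as the subject of "mentioned", so the gap sits immediately after word 5 ("claimed").
Base order: The auditor had claimed who mentioned that every scout had heard that Ahmed designed that budget.

5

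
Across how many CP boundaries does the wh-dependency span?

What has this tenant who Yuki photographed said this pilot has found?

"what" is extracted from the object of "found".
Boundaries crossed, outermost first: [Ø] — 1 in total.

1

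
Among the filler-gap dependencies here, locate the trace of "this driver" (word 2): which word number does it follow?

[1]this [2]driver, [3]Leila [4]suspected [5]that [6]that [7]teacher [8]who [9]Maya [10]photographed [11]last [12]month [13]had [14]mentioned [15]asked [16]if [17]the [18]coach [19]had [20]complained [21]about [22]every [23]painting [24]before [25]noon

The displaced element is "this driver" (word 2).
It is linked across 2 clause boundaries (that → Ø).
It functions as the subject of "asked", so the gap sits immediately after word 14 ("mentioned").
Base order: Leila suspected that that teacher who Maya photographed last month had mentioned that this driver asked if the coach had complained about every painting before noon.

14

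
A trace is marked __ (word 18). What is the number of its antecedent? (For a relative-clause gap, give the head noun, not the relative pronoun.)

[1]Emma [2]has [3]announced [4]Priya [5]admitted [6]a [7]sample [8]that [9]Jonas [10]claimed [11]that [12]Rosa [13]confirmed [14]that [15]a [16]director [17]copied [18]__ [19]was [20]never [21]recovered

7

The gap at 18 is the object of "copied", inside a relative clause.
The relative pronoun is "that" (word 8); it is bound by the head noun immediately before it.
Its filler is the head noun "sample", at word 7.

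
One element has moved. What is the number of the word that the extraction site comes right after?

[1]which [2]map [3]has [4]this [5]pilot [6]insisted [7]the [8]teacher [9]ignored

The displaced element is "which map" (word 2).
It is linked across 1 clause boundary (Ø).
It functions as the direct object of "ignored", so the gap sits immediately after word 9 ("ignored").
Base order: This pilot has insisted the teacher ignored which map.

9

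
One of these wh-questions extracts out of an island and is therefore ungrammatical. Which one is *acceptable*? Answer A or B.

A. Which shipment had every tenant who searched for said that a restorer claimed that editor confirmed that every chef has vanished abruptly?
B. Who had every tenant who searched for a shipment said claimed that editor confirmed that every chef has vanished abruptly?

B

In A, the wh-phrase is extracted from inside a complex-NP island (relative clause) (introduced by "who"), which blocks movement.
In B, the extraction path crosses only that-complement boundaries, which are transparent.
So B is grammatical.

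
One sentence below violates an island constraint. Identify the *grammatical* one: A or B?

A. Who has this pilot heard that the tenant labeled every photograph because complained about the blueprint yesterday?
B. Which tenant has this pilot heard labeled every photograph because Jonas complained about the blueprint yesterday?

B

In A, the wh-phrase is extracted from inside an adjunct island (introduced by "because"), which blocks movement.
In B, the extraction path crosses only that-complement boundaries, which are transparent.
So B is grammatical.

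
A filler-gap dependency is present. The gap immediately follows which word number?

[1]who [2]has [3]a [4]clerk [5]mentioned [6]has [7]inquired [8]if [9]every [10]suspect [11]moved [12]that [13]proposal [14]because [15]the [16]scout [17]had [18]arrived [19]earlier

5

The displaced element is "who" (word 1).
It is linked across 1 clause boundary (Ø).
It functions as the subject of "inquired", so the gap sits immediately after word 5 ("mentioned").
Base order: A clerk has mentioned that who has inquired if every suspect moved that proposal because the scout had arrived earlier.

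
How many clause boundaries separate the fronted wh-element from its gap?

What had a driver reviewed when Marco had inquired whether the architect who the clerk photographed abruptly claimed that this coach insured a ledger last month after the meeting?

"what" originates inside the matrix clause — no clause boundary is crossed.

0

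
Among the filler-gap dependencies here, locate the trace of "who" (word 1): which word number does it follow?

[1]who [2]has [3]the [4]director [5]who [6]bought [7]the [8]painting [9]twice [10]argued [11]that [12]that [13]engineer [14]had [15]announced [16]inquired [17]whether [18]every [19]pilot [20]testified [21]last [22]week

15

The displaced element is "who" (word 1).
It is linked across 2 clause boundaries (that → Ø).
It functions as the subject of "inquired", so the gap sits immediately after word 15 ("announced").
Base order: The director who bought the painting twice has argued that that engineer had announced that who inquired whether every pilot testified last week.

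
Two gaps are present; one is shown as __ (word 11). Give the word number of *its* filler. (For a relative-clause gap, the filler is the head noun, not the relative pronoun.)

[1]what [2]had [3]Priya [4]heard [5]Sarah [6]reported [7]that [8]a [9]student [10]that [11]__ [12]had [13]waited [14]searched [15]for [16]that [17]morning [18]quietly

9

The marked gap is inside the relative clause, the subject of "waited".
Its filler is the head noun "student" (via "that"), at word 9.
(The other dependency links word 1 to a gap after word 15.)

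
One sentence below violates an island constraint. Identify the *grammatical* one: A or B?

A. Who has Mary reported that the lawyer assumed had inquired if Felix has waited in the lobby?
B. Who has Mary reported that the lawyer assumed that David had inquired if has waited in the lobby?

In B, the wh-phrase is extracted from inside a wh-island (introduced by "if"), which blocks movement.
In A, the extraction path crosses only that-complement boundaries, which are transparent.
So A is grammatical.

A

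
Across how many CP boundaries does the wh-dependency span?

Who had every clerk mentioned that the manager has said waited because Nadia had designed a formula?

"who" is extracted from the subject of "waited".
Boundaries crossed, outermost first: [that], [Ø] — 2 in total.

2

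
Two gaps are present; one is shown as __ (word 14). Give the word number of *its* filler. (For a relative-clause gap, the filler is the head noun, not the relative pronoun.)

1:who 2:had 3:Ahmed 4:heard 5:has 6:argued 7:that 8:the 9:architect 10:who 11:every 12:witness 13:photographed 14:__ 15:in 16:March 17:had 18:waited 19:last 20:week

The marked gap is inside the relative clause, the direct object of "photographed".
Its filler is the head noun "architect" (via "who"), at word 9.
(The other dependency links word 1 to a gap after word 4.)

9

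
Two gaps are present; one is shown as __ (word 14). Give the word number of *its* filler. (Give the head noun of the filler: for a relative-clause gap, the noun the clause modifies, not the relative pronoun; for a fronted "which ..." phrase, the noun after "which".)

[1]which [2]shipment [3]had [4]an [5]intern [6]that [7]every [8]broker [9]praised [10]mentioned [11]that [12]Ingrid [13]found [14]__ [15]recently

2

The marked gap is the direct object of "found".
Its filler is the fronted wh-phrase "which shipment", at word 2.
(The other dependency links word 5 to a gap after word 9.)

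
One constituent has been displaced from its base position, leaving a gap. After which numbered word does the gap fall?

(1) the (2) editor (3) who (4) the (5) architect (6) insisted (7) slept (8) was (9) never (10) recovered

The displaced element is "the editor" (word 2).
It is linked across 1 clause boundary (Ø).
It functions as the subject of "slept", so the gap sits immediately after word 6 ("insisted").
Base order: The architect insisted that the editor slept.

6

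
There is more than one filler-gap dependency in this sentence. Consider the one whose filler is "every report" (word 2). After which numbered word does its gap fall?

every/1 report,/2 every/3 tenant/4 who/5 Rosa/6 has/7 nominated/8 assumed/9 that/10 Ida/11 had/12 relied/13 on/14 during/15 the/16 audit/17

14

The displaced element is "every report" (word 2).
It is linked across 1 clause boundary (that).
It functions as the object of the preposition "on" of "relied", so the gap sits immediately after word 14 ("on").
Base order: Every tenant who Rosa has nominated assumed that Ida had relied on every report during the audit.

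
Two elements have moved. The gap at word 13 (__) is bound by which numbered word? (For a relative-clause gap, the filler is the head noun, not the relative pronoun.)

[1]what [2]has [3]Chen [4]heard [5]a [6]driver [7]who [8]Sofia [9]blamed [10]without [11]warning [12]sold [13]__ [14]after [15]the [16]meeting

1

The marked gap is the direct object of "sold".
Its filler is the fronted wh-phrase "what", at word 1.
(The other dependency links word 6 to a gap after word 9.)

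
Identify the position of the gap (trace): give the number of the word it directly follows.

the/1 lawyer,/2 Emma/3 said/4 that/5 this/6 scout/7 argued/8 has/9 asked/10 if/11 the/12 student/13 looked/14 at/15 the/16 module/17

The displaced element is "the lawyer" (word 2).
It is linked across 2 clause boundaries (that → Ø).
It functions as the subject of "asked", so the gap sits immediately after word 8 ("argued").
Base order: Emma said that this scout argued that the lawyer has asked if the student looked at the module.

8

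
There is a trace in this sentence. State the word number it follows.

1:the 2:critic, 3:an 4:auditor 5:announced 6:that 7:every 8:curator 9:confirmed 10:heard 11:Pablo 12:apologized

The displaced element is "the critic" (word 2).
It is linked across 2 clause boundaries (that → Ø).
It functions as the subject of "heard", so the gap sits immediately after word 9 ("confirmed").
Base order: An auditor announced that every curator confirmed that the critic heard Pablo apologized.

9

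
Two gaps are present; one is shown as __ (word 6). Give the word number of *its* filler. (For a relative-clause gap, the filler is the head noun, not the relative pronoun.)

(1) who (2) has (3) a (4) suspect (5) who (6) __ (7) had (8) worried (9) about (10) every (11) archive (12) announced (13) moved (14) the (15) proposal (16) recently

The marked gap is inside the relative clause, the subject of "worried".
Its filler is the head noun "suspect" (via "who"), at word 4.
(The other dependency links word 1 to a gap after word 12.)

4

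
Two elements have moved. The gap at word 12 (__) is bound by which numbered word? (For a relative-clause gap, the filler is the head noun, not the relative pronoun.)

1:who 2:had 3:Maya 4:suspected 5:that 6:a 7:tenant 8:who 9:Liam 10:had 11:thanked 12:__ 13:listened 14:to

7

The marked gap is inside the relative clause, the direct object of "thanked".
Its filler is the head noun "tenant" (via "who"), at word 7.
(The other dependency links word 1 to a gap after word 14.)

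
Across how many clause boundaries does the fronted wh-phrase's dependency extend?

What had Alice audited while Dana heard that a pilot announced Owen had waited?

0

"what" originates inside the matrix clause — no clause boundary is crossed.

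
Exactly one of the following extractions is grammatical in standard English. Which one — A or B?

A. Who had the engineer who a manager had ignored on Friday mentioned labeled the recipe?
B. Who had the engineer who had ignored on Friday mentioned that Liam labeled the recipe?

A

In B, the wh-phrase is extracted from inside a complex-NP island (relative clause) (introduced by "who"), which blocks movement.
In A, the extraction path crosses only that-complement boundaries, which are transparent.
So A is grammatical.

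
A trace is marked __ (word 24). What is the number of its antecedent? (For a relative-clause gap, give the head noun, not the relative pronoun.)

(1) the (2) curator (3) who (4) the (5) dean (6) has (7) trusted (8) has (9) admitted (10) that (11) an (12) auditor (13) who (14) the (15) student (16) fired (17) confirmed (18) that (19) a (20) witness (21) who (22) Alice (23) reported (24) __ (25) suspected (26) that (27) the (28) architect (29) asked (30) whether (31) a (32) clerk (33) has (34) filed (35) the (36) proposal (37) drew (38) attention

20

The gap at 24 is the subject of "suspected", inside a relative clause.
The relative pronoun is "who" (word 21); it is bound by the head noun immediately before it.
Its filler is the head noun "witness", at word 20.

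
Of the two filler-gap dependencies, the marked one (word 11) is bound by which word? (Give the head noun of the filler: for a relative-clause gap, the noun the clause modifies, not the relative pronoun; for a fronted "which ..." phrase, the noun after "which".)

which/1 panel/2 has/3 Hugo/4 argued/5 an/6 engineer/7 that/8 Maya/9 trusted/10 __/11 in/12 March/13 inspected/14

The marked gap is inside the relative clause, the direct object of "trusted".
Its filler is the head noun "engineer" (via "that"), at word 7.
(The other dependency links word 2 to a gap after word 14.)

7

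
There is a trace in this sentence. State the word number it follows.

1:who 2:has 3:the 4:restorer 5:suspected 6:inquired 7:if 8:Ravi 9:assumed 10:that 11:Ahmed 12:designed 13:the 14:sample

The displaced element is "who" (word 1).
It is linked across 1 clause boundary (Ø).
It functions as the subject of "inquired", so the gap sits immediately after word 5 ("suspected").
Base order: The restorer has suspected that who inquired if Ravi assumed that Ahmed designed the sample.

5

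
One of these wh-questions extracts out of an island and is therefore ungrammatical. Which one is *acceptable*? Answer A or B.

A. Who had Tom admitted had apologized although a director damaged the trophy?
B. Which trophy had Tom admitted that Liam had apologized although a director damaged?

A

In B, the wh-phrase is extracted from inside an adjunct island (introduced by "although"), which blocks movement.
In A, the extraction path crosses only that-complement boundaries, which are transparent.
So A is grammatical.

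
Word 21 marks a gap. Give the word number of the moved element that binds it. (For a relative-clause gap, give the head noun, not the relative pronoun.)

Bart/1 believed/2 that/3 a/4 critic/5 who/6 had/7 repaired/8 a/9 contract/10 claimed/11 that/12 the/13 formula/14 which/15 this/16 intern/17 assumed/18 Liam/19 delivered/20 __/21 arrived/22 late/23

14

The gap at 21 is the object of "delivered", inside a relative clause.
The relative pronoun is "which" (word 15); it is bound by the head noun immediately before it.
Its filler is the head noun "formula", at word 14.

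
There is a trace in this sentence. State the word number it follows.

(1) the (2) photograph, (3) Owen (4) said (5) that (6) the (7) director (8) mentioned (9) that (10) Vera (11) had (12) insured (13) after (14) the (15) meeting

12

The displaced element is "the photograph" (word 2).
It is linked across 2 clause boundaries (that → that).
It functions as the direct object of "insured", so the gap sits immediately after word 12 ("insured").
Base order: Owen said that the director mentioned that Vera had insured the photograph after the meeting.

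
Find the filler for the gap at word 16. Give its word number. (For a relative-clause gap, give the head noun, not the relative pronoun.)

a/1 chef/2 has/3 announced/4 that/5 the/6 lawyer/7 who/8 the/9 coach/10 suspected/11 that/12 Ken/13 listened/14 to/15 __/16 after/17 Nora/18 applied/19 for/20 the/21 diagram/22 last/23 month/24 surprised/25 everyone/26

7

The gap at 16 is the prepositional object of "listened", inside a relative clause.
The relative pronoun is "who" (word 8); it is bound by the head noun immediately before it.
Its filler is the head noun "lawyer", at word 7.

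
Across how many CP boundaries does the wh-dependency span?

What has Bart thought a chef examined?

1

"what" is extracted from the object of "examined".
Boundaries crossed, outermost first: [Ø] — 1 in total.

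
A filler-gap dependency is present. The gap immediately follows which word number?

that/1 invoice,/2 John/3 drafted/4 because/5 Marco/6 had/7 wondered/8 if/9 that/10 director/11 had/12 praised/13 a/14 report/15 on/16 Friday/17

4

The displaced element is "that invoice" (word 2).
It functions as the direct object of "drafted", so the gap sits immediately after word 4 ("drafted").
Base order: John drafted that invoice because Marco had wondered if that director had praised a report on Friday.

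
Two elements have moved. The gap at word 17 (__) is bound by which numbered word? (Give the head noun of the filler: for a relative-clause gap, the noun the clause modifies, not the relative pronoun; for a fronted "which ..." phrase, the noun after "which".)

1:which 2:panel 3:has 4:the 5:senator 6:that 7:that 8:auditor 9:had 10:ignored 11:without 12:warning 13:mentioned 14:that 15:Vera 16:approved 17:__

2

The marked gap is the direct object of "approved".
Its filler is the fronted wh-phrase "which panel", at word 2.
(The other dependency links word 5 to a gap after word 10.)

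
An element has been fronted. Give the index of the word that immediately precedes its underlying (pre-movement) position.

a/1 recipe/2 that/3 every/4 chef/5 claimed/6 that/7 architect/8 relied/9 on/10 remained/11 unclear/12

10

The displaced element is "a recipe" (word 2).
It is linked across 1 clause boundary (Ø).
It functions as the object of the preposition "on" of "relied", so the gap sits immediately after word 10 ("on").
Base order: Every chef claimed that architect relied on a recipe.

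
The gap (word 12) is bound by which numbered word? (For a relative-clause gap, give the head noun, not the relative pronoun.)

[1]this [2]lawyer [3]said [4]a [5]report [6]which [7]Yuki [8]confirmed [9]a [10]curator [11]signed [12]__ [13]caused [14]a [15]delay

5

The gap at 12 is the object of "signed", inside a relative clause.
The relative pronoun is "which" (word 6); it is bound by the head noun immediately before it.
Its filler is the head noun "report", at word 5.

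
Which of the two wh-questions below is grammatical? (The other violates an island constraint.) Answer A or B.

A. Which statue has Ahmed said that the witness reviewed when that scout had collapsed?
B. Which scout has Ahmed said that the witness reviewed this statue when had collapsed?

In B, the wh-phrase is extracted from inside an adjunct island (introduced by "when"), which blocks movement.
In A, the extraction path crosses only that-complement boundaries, which are transparent.
So A is grammatical.

A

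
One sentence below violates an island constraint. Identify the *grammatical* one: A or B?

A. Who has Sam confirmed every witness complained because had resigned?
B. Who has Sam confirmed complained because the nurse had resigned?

In A, the wh-phrase is extracted from inside an adjunct island (introduced by "because"), which blocks movement.
In B, the extraction path crosses only that-complement boundaries, which are transparent.
So B is grammatical.

B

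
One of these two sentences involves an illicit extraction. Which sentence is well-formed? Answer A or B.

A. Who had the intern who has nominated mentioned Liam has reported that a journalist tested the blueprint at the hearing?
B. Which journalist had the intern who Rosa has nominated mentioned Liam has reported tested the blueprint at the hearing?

B

In A, the wh-phrase is extracted from inside a complex-NP island (relative clause) (introduced by "who"), which blocks movement.
In B, the extraction path crosses only that-complement boundaries, which are transparent.
So B is grammatical.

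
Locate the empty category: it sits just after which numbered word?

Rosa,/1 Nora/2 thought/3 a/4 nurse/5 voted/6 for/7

7

The displaced element is "Rosa" (word 1).
It is linked across 1 clause boundary (Ø).
It functions as the object of the preposition "for" of "voted", so the gap sits immediately after word 7 ("for").
Base order: Nora thought a nurse voted for Rosa.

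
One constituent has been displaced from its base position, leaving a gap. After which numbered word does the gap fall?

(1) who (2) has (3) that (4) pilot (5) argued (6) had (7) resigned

5

The displaced element is "who" (word 1).
It is linked across 1 clause boundary (Ø).
It functions as the subject of "resigned", so the gap sits immediately after word 5 ("argued").
Base order: That pilot has argued that who had resigned.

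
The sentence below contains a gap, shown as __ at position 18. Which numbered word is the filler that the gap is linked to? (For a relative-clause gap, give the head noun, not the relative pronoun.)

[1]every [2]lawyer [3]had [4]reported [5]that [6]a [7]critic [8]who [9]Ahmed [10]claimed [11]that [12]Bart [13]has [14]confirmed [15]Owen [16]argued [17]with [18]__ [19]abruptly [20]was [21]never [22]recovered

7

The gap at 18 is the prepositional object of "argued", inside a relative clause.
The relative pronoun is "who" (word 8); it is bound by the head noun immediately before it.
Its filler is the head noun "critic", at word 7.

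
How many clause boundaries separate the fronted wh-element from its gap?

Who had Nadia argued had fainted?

"who" is extracted from the subject of "fainted".
Boundaries crossed, outermost first: [Ø] — 1 in total.

1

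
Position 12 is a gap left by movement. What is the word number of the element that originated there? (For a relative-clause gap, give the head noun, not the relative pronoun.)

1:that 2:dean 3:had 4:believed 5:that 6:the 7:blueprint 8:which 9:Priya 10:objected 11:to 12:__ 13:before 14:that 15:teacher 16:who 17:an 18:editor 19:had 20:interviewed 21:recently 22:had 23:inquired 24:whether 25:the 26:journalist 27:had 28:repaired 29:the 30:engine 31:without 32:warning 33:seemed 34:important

7

The gap at 12 is the prepositional object of "objected", inside a relative clause.
The relative pronoun is "which" (word 8); it is bound by the head noun immediately before it.
Its filler is the head noun "blueprint", at word 7.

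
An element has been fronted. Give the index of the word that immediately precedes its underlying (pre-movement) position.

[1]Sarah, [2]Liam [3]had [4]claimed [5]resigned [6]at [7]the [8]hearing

4

The displaced element is "Sarah" (word 1).
It is linked across 1 clause boundary (Ø).
It functions as the subject of "resigned", so the gap sits immediately after word 4 ("claimed").
Base order: Liam had claimed that Sarah resigned at the hearing.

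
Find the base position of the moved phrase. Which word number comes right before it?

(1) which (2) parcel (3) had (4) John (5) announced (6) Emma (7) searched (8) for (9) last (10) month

8

The displaced element is "which parcel" (word 2).
It is linked across 1 clause boundary (Ø).
It functions as the object of the preposition "for" of "searched", so the gap sits immediately after word 8 ("for").
Base order: John had announced Emma searched for which parcel last month.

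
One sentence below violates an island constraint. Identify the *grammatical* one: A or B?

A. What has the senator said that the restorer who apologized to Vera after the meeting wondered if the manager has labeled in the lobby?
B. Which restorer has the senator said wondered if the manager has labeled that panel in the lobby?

In A, the wh-phrase is extracted from inside a wh-island (introduced by "if"), which blocks movement.
In B, the extraction path crosses only that-complement boundaries, which are transparent.
So B is grammatical.

B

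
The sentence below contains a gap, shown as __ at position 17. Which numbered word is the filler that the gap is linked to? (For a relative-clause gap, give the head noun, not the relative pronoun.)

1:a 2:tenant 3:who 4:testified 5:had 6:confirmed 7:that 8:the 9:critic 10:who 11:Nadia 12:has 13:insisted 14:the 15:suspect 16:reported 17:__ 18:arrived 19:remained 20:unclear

9

The gap at 17 is the subject of "arrived", inside a relative clause.
The relative pronoun is "who" (word 10); it is bound by the head noun immediately before it.
Its filler is the head noun "critic", at word 9.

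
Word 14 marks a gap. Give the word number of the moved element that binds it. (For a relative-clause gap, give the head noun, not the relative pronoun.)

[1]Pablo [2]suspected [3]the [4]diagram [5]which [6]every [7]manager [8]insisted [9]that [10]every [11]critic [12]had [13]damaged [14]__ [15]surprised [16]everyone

The gap at 14 is the object of "damaged", inside a relative clause.
The relative pronoun is "which" (word 5); it is bound by the head noun immediately before it.
Its filler is the head noun "diagram", at word 4.

4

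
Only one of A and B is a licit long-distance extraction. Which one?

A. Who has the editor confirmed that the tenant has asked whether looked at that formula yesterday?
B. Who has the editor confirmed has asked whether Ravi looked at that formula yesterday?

In A, the wh-phrase is extracted from inside a wh-island (introduced by "whether"), which blocks movement.
In B, the extraction path crosses only that-complement boundaries, which are transparent.
So B is grammatical.

B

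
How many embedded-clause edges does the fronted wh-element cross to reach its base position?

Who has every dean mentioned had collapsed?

"who" is extracted from the subject of "collapsed".
Boundaries crossed, outermost first: [Ø] — 1 in total.

1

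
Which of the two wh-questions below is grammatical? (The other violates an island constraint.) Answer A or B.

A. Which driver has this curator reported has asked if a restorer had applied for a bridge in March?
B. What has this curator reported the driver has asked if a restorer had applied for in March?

In B, the wh-phrase is extracted from inside a wh-island (introduced by "if"), which blocks movement.
In A, the extraction path crosses only that-complement boundaries, which are transparent.
So A is grammatical.

A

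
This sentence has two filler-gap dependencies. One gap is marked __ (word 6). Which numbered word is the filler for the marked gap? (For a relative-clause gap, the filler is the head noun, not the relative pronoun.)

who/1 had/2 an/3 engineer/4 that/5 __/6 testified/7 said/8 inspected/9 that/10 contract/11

4

The marked gap is inside the relative clause, the subject of "testified".
Its filler is the head noun "engineer" (via "that"), at word 4.
(The other dependency links word 1 to a gap after word 8.)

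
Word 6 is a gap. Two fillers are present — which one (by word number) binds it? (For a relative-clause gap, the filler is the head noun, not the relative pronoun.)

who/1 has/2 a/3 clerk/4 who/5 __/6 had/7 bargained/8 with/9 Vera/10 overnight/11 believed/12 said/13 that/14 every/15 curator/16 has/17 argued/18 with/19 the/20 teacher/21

The marked gap is inside the relative clause, the subject of "bargained".
Its filler is the head noun "clerk" (via "who"), at word 4.
(The other dependency links word 1 to a gap after word 12.)

4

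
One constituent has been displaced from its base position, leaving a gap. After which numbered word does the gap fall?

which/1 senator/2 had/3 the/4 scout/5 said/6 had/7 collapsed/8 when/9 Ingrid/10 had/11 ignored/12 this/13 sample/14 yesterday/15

The displaced element is "which senator" (word 2).
It is linked across 1 clause boundary (Ø).
It functions as the subject of "collapsed", so the gap sits immediately after word 6 ("said").
Base order: The scout had said that which senator had collapsed when Ingrid had ignored this sample yesterday.

6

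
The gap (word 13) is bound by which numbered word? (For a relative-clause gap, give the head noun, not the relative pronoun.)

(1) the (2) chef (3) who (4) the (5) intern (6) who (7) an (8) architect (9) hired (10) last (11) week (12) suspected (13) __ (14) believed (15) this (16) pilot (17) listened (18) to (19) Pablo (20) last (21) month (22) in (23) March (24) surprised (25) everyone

2

The gap at 13 is the subject of "believed", inside a relative clause.
The relative pronoun is "who" (word 3); it is bound by the head noun immediately before it.
Its filler is the head noun "chef", at word 2.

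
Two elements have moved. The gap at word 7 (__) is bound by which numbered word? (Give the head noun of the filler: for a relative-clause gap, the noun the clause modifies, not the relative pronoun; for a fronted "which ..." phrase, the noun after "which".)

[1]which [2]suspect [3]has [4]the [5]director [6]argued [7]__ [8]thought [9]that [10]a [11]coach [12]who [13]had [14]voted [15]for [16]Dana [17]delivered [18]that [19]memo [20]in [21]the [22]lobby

2

The marked gap is the subject of "thought".
Its filler is the fronted wh-phrase "which suspect", at word 2.
(The other dependency links word 11 to a gap after word 12.)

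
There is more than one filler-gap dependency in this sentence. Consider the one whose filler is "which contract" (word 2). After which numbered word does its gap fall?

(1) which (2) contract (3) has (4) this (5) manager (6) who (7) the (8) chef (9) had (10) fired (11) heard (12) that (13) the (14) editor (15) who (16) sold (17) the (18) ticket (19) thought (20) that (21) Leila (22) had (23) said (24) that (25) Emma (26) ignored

The displaced element is "which contract" (word 2).
It is linked across 3 clause boundaries (that → that → that).
It functions as the direct object of "ignored", so the gap sits immediately after word 26 ("ignored").
Base order: This manager who the chef had fired has heard that the editor who sold the ticket thought that Leila had said that Emma ignored which contract.

26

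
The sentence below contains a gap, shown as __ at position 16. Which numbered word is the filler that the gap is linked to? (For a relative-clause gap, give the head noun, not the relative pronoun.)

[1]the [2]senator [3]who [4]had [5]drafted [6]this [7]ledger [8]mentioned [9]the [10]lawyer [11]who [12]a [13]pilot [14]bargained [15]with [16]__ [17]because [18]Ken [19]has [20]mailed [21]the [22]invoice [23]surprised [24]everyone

10

The gap at 16 is the prepositional object of "bargained", inside a relative clause.
The relative pronoun is "who" (word 11); it is bound by the head noun immediately before it.
Its filler is the head noun "lawyer", at word 10.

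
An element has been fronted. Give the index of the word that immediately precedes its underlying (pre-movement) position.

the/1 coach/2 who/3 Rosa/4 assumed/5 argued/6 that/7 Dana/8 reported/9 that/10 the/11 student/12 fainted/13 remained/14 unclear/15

The displaced element is "the coach" (word 2).
It is linked across 1 clause boundary (Ø).
It functions as the subject of "argued", so the gap sits immediately after word 5 ("assumed").
Base order: Rosa assumed the coach argued that Dana reported that the student fainted.

5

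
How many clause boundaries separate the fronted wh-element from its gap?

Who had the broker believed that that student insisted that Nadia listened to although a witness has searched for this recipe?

2

"who" is extracted from the PP object of "listened".
Boundaries crossed, outermost first: [that], [that] — 2 in total.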